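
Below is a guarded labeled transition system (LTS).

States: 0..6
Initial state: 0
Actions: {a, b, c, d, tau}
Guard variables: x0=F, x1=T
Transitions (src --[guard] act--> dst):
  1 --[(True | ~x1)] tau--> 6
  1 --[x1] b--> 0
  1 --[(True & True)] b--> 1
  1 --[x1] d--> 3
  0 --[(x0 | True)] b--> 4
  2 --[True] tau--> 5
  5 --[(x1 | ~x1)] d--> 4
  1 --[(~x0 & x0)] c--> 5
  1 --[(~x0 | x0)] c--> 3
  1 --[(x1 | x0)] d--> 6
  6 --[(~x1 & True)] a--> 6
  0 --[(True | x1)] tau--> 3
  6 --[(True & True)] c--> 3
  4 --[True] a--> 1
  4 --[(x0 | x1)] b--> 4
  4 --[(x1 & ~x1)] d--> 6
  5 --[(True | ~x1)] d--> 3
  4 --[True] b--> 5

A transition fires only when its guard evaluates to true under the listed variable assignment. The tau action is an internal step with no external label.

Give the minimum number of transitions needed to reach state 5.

Answer: 2

Working:
BFS to 5:
  depth 0: {0}
  depth 1: {3,4}
  depth 2: {1,5}
5 enters at depth 2; path b·b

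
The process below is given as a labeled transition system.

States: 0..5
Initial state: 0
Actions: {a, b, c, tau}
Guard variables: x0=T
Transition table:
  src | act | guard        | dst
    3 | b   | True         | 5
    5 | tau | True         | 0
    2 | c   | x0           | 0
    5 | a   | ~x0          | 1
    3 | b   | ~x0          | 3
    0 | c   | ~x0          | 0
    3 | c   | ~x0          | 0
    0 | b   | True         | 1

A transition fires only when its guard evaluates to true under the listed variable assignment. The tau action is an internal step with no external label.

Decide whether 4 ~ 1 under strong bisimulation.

Refine partition for ~:
  round 0: {{0,1,2,3,4,5}}
  round 1: {{0,3},{1,4},{2},{5}}
  round 2: {{0},{1,4},{2},{3},{5}}
Fixed point at round 3; 5 class(es).
class of 4: {1,4}; class of 1: {1,4}

Answer: BISIMILAR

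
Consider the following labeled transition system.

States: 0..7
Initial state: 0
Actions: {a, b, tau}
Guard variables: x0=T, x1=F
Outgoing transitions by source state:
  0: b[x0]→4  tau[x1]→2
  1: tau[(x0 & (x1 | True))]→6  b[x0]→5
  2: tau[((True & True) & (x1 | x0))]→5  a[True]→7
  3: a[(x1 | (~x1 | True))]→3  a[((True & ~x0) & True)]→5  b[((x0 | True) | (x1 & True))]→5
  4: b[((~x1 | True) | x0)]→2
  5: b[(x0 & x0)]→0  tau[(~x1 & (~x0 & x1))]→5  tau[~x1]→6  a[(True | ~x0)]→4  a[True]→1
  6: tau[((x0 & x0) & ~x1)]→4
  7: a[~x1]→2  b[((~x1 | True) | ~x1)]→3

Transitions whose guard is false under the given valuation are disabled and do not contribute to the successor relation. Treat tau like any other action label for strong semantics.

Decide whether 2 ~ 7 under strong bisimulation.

Answer: NOT BISIMILAR

Trace:
Bisimulation quotient by refinement:
  round 0: {{0,1,2,3,4,5,6,7}}
  round 1: {{0,4},{1},{2},{3,7},{5},{6}}
  round 2: {{0},{1},{2},{3},{4},{5},{6},{7}}
8 equivalence class(es) (converged in 3)
class of 2: {2}; class of 7: {7}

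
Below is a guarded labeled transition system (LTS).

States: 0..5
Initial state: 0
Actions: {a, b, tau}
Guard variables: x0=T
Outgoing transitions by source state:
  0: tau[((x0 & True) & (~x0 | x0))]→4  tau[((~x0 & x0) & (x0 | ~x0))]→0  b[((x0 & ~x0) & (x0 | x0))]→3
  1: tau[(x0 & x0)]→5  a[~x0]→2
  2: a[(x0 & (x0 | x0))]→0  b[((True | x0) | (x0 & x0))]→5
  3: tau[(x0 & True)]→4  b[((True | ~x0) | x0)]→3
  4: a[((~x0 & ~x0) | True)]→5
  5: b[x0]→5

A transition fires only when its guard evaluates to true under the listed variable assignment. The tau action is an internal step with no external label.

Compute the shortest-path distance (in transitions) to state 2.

Layered search for 2:
  depth 0: {0}
  depth 1: {4}
  depth 2: {5}
2 never appears.

Answer: UNREACHABLE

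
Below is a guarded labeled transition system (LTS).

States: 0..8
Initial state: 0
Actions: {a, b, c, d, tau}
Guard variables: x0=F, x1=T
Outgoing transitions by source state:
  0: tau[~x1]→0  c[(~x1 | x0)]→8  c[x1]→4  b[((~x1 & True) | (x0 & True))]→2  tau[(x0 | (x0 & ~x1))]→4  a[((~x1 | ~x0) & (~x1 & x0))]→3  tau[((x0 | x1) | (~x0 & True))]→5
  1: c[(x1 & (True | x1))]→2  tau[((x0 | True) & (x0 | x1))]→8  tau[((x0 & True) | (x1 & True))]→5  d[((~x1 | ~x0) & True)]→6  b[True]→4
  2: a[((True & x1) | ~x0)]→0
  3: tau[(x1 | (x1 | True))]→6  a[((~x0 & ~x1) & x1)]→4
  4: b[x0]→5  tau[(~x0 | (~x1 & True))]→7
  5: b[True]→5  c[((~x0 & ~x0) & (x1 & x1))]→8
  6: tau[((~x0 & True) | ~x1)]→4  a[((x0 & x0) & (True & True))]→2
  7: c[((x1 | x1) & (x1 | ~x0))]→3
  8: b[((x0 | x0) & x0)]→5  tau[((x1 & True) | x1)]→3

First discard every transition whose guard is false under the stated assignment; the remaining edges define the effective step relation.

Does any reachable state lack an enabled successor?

Answer: DEADLOCK-FREE

Working:
R = {0,3,4,5,6,7,8}
  0: c→4  tau→5  [2 out]
  3: tau→6  [1 out]
  4: tau→7  [1 out]
  5: b→5  c→8  [2 out]
  6: tau→4  [1 out]
  7: c→3  [1 out]
  8: tau→3  [1 out]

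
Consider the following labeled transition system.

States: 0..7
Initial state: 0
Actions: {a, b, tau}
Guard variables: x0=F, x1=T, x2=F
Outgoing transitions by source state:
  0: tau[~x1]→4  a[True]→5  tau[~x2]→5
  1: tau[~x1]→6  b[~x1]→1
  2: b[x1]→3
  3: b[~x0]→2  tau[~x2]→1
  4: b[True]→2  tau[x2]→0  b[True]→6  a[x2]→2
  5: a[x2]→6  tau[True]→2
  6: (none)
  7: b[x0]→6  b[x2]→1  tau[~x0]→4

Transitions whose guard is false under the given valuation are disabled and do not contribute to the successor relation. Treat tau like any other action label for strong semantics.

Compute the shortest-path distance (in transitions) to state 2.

Answer: 2

Analysis:
BFS to 2:
  Layer 0: {0}
  Layer 1: {5}
  Layer 2: {2}
first hit 2 at d=2 via a·tau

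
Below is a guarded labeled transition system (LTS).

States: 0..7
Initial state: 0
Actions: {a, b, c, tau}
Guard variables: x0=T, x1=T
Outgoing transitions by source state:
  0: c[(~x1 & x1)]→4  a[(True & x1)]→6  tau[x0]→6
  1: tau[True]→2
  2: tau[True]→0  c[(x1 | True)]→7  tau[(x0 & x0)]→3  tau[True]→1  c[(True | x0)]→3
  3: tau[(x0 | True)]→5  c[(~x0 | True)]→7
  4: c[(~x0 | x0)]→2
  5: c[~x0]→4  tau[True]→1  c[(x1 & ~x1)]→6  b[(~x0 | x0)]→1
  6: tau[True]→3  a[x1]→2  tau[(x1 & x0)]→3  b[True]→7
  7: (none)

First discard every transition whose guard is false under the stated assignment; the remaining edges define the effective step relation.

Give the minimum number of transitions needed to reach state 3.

Answer: 2

Trace:
Breadth-first toward 3:
  L0 = {0}
  L1 = {6}
  L2 = {2,3,7}
first hit 3 at d=2 via a·tau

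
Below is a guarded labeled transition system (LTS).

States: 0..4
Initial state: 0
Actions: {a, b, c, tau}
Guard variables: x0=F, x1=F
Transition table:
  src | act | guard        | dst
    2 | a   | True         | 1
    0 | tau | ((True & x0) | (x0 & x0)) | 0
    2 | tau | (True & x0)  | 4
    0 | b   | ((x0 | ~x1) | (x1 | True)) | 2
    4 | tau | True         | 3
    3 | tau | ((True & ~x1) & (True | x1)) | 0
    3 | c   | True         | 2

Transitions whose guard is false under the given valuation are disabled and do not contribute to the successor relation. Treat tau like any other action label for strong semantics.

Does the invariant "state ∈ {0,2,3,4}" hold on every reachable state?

Answer: INVARIANT VIOLATED at state 1

Trace:
Safe = {0,2,3,4}
R = {0,1,2}
  0: ok
  1: outside
  2: ok
witness against invariant: b·a → 1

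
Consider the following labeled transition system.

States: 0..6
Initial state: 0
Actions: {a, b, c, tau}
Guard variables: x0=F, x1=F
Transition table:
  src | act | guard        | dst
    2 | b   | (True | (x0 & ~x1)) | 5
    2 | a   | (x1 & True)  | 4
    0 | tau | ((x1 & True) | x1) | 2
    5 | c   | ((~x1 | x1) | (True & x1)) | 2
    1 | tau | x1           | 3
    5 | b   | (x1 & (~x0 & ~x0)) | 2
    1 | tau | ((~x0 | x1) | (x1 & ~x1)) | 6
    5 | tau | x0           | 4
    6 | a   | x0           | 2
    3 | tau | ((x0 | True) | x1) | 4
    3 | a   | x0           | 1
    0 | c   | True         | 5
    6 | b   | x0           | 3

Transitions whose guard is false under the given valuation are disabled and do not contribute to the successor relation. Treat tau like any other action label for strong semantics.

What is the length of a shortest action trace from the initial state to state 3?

Answer: UNREACHABLE

Working:
Breadth-first toward 3:
  L0 = {0}
  L1 = {5}
  L2 = {2}
3 never appears.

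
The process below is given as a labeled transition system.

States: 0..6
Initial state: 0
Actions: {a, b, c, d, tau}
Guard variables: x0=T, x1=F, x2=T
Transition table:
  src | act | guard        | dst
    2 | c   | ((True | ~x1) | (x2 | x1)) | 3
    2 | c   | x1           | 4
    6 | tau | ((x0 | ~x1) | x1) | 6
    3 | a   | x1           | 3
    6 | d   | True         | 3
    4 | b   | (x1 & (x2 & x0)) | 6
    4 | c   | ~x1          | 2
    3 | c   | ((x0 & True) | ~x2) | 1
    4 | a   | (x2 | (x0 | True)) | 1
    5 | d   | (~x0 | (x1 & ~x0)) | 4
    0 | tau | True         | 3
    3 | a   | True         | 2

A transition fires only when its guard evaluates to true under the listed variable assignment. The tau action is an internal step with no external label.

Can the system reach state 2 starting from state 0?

Guard filter leaves 8 enabled edge(s).
L0 = {0}
L1 = {3}  total {0,3}
L2 = {1,2}  total {0,1,2,3}
Reachable = {0,1,2,3}
Path to 2: tau·a

Answer: REACHABLE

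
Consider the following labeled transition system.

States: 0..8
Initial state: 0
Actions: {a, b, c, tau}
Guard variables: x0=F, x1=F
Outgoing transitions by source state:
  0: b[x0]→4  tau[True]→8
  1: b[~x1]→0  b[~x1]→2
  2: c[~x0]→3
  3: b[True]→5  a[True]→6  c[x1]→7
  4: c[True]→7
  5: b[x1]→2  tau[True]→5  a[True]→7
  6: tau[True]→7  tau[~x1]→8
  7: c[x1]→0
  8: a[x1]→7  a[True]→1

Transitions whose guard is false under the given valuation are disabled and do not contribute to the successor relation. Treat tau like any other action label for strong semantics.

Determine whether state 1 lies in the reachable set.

12 transition(s) survive guard evaluation.
L0 = {0}
L1 = {8}  total {0,8}
L2 = {1}  total {0,1,8}
L3 = {2}  total {0,1,2,8}
L4 = {3}  total {0,1,2,3,8}
L5 = {5,6}  total {0,1,2,3,5,6,8}
L6 = {7}  total {0,1,2,3,5,6,7,8}
R = {0,1,2,3,5,6,7,8}
witness 1: tau·a

Answer: REACHABLE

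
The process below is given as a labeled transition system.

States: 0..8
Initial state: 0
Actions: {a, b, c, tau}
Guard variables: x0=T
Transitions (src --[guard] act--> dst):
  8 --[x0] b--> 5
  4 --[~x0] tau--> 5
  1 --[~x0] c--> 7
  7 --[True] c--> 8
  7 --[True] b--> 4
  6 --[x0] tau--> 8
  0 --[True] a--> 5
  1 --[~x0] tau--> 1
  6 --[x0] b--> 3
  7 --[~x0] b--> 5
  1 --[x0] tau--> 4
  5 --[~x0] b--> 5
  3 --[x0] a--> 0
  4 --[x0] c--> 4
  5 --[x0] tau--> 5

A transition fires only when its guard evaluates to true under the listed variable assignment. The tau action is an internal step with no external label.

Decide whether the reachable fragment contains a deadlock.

Answer: DEADLOCK-FREE

Trace:
Reachable = {0,5}
  0: a→5  [deg 1]
  5: tau→5  [deg 1]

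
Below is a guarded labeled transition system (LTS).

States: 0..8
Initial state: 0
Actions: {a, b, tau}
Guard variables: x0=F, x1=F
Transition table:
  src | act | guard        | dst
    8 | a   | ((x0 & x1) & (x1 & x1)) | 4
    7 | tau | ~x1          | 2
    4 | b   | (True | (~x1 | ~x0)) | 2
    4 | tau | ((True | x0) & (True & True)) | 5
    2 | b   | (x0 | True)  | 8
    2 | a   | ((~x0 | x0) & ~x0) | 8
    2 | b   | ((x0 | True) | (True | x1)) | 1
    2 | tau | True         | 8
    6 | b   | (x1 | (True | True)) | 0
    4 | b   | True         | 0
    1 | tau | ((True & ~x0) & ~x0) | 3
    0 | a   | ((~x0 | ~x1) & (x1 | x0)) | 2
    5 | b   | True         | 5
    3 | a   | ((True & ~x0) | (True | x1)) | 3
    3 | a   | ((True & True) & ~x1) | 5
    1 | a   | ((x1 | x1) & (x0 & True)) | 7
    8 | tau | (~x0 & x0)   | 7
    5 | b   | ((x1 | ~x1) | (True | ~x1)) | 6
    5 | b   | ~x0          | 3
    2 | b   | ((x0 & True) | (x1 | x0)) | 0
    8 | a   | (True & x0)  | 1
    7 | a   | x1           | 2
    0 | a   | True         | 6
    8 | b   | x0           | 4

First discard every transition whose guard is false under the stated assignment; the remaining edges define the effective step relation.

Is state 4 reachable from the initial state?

Answer: UNREACHABLE

Analysis:
After dropping false guards: 16 live edges.
L0 = {0}
L1 = {6}  total {0,6}
Reach set: {0,6}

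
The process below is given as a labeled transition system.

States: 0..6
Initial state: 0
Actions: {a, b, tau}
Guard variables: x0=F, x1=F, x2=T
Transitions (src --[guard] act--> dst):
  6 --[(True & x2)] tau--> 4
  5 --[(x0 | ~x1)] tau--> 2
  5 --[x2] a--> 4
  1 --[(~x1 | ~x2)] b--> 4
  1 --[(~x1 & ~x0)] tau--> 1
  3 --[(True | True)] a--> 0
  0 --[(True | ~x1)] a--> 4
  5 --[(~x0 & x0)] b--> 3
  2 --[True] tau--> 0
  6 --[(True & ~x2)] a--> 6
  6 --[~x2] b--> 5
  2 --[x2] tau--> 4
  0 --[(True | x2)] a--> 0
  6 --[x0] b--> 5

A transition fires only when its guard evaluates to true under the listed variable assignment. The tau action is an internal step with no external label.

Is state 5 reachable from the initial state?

Guard filter leaves 10 enabled edge(s).
L0 = {0}
L1 = {4}  now seen {0,4}
Reachable = {0,4}

Answer: UNREACHABLE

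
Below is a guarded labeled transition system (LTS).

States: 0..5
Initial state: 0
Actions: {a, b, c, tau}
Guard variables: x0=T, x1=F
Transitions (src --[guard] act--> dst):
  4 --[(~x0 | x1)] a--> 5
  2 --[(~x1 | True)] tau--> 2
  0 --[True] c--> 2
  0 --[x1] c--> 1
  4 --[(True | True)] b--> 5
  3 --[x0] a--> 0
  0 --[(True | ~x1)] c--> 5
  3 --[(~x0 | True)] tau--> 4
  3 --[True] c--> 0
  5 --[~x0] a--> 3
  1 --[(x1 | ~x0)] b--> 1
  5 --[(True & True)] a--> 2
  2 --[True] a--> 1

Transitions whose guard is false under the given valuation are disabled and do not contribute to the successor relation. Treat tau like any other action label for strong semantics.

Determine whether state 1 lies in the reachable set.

Answer: REACHABLE

Analysis:
9 transition(s) survive guard evaluation.
depth 0: {0}
depth 1: {2,5}  now seen {0,2,5}
depth 2: {1}  now seen {0,1,2,5}
R = {0,1,2,5}
Path to 1: c·a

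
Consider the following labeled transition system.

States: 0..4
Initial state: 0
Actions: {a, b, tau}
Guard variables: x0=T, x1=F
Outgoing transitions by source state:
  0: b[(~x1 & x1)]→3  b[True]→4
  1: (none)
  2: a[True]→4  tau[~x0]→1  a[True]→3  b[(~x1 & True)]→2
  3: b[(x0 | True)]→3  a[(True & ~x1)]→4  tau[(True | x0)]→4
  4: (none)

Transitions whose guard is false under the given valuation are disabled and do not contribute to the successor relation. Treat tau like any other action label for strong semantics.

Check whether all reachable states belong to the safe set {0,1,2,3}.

Inv-set: {0,1,2,3}
Reachable = {0,4}
  0: ok
  4: ✗ unsafe
witness against invariant: b → 4

Answer: INVARIANT VIOLATED at state 4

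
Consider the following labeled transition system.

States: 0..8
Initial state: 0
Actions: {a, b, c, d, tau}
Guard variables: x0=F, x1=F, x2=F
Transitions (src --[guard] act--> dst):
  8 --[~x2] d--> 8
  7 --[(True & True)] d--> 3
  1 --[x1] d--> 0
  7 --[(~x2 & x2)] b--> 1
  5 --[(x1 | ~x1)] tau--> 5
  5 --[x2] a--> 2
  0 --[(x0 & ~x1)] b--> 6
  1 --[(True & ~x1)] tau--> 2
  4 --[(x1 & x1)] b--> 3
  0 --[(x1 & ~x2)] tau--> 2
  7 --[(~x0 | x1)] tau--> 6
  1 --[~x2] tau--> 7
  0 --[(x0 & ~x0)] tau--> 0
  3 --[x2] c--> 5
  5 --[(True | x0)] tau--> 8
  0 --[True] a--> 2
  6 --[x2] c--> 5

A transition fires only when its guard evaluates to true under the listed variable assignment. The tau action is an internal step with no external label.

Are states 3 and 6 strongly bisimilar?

Answer: BISIMILAR

Working:
Bisimulation quotient by refinement:
  P[0] = {{0,1,2,3,4,5,6,7,8}}
  P[1] = {{0},{1,5},{2,3,4,6},{7},{8}}
  P[2] = {{0},{1},{2,3,4,6},{5},{7},{8}}
6 equivalence class(es) (converged in 3)
[3]={2,3,4,6}  [6]={2,3,4,6}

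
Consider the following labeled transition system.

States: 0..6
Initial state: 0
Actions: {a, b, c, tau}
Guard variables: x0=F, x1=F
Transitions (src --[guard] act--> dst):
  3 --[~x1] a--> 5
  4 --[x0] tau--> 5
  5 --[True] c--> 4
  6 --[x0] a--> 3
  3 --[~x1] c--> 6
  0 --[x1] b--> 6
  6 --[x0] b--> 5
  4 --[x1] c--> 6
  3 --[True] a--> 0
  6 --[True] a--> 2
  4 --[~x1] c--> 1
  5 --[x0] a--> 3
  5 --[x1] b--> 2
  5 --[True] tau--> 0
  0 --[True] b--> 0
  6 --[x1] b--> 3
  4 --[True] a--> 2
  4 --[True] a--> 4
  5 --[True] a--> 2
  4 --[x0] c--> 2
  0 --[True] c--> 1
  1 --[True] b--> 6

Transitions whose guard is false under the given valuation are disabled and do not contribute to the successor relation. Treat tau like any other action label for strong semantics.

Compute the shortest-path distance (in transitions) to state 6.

Answer: 2

Analysis:
Breadth-first toward 6:
  L0 = {0}
  L1 = {1}
  L2 = {6}
6 enters at depth 2; path c·b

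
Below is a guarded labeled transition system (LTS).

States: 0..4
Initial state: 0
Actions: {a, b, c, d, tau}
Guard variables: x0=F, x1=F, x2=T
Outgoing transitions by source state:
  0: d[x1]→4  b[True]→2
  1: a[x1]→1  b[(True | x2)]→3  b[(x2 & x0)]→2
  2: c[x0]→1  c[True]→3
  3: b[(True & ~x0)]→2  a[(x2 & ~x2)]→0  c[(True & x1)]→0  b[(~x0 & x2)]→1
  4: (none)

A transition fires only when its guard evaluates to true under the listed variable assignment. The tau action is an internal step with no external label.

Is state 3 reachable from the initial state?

Answer: REACHABLE

Analysis:
5 transition(s) survive guard evaluation.
L0 = {0}
L1 = {2}  cumulative {0,2}
L2 = {3}  cumulative {0,2,3}
L3 = {1}  cumulative {0,1,2,3}
R = {0,1,2,3}
witness 3: b·c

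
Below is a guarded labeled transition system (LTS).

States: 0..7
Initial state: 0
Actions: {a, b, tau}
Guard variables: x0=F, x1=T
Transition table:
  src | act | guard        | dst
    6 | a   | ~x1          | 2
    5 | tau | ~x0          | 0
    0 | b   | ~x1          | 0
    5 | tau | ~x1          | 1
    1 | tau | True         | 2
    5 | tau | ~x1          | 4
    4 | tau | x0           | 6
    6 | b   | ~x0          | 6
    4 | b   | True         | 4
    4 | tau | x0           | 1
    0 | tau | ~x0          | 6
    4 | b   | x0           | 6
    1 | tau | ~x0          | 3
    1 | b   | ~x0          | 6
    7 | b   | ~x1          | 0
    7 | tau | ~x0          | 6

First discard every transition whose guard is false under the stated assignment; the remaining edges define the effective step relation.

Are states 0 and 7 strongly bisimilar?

Answer: BISIMILAR

Analysis:
Bisimulation quotient by refinement:
  round 0: {{0,1,2,3,4,5,6,7}}
  round 1: {{0,5,7},{1},{2,3},{4,6}}
  round 2: {{0,7},{1},{2,3},{4,6},{5}}
Fixed point at round 3; 5 class(es).
class of 0: {0,7}; class of 7: {0,7}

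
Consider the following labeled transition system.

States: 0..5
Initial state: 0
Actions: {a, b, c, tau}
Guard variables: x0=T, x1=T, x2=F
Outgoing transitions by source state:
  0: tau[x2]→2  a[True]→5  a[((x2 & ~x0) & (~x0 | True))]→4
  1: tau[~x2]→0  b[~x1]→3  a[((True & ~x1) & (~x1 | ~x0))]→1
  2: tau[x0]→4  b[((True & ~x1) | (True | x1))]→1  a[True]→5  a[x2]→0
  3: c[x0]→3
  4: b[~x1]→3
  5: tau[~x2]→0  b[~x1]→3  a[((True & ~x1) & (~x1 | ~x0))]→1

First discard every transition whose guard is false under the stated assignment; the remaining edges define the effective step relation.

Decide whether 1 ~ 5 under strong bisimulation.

Bisimulation quotient by refinement:
  round 0: {{0,1,2,3,4,5}}
  round 1: {{0},{1,5},{2},{3},{4}}
Fixed point at round 2; 5 class(es).
1∈{1,5}, 5∈{1,5}

Answer: BISIMILAR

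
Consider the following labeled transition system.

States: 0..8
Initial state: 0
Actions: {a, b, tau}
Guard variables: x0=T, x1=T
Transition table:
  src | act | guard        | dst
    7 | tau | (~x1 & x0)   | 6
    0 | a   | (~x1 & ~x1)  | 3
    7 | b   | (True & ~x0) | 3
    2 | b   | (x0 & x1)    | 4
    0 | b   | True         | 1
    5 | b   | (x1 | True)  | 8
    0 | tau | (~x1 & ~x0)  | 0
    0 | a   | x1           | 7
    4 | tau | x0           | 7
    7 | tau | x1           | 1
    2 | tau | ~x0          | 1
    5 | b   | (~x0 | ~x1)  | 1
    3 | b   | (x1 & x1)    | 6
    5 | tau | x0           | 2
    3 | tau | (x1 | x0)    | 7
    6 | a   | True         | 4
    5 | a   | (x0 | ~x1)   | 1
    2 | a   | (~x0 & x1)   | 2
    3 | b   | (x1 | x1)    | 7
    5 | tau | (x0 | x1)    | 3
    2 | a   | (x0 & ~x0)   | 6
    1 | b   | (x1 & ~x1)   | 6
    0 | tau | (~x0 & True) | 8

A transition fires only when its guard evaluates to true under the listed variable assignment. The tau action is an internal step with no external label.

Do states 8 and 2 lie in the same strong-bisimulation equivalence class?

Answer: NOT BISIMILAR

Analysis:
Refine partition for ~:
  P[0] = {{0,1,2,3,4,5,6,7,8}}
  P[1] = {{0},{1,8},{2},{3},{4,7},{5},{6}}
  P[2] = {{0},{1,8},{2},{3},{4},{5},{6},{7}}
Fixed point at round 3; 8 class(es).
8∈{1,8}, 2∈{2}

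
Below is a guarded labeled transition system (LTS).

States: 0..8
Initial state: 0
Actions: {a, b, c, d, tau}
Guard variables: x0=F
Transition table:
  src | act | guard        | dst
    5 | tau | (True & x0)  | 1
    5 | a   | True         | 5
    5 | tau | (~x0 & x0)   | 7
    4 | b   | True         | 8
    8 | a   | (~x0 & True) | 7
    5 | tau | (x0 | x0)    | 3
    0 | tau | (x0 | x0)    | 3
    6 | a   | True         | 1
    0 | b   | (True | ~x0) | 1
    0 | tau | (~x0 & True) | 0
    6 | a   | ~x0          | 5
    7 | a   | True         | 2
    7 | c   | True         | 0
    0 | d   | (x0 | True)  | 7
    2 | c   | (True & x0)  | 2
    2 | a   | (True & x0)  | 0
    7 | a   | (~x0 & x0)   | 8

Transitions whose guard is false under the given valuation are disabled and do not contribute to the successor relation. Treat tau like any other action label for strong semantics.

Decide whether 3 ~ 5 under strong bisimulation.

Answer: NOT BISIMILAR

Trace:
Bisimulation quotient by refinement:
  P[0] = {{0,1,2,3,4,5,6,7,8}}
  P[1] = {{0},{1,2,3},{4},{5,6,8},{7}}
  P[2] = {{0},{1,2,3},{4},{5},{6},{7},{8}}
stable after 3 split(s): 7 block(s)
[3]={1,2,3}  [5]={5}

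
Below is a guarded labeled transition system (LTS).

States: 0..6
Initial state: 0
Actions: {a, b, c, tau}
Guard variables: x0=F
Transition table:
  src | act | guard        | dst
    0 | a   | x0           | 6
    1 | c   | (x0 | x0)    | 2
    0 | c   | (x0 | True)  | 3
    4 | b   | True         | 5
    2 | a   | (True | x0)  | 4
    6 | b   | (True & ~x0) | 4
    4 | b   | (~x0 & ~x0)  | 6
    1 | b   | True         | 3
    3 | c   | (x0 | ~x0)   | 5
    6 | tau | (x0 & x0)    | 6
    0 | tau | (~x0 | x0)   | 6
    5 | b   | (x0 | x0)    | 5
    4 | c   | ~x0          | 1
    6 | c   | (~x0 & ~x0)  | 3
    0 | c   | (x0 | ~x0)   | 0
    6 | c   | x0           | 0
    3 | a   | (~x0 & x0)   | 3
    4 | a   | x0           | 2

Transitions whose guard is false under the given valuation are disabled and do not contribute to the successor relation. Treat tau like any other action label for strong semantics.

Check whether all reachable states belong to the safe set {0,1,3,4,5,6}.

Answer: INVARIANT HOLDS

Analysis:
Safe = {0,1,3,4,5,6}
Reachable = {0,1,3,4,5,6}
  0: ✓
  1: ✓
  3: ✓
  4: ✓
  5: ✓
  6: ✓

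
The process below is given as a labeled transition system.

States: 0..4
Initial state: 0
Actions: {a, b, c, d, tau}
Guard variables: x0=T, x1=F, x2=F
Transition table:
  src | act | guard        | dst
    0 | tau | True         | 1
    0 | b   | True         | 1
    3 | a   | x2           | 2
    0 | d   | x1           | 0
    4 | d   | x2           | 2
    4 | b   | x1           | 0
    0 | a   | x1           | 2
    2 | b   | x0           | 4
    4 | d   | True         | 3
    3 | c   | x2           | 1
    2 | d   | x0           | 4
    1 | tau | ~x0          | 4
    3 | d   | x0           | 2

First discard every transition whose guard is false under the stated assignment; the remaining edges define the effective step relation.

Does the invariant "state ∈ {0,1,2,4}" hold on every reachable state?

Answer: INVARIANT HOLDS

Trace:
Allowed set {0,1,2,4}
Reachable = {0,1}
  0: safe
  1: safe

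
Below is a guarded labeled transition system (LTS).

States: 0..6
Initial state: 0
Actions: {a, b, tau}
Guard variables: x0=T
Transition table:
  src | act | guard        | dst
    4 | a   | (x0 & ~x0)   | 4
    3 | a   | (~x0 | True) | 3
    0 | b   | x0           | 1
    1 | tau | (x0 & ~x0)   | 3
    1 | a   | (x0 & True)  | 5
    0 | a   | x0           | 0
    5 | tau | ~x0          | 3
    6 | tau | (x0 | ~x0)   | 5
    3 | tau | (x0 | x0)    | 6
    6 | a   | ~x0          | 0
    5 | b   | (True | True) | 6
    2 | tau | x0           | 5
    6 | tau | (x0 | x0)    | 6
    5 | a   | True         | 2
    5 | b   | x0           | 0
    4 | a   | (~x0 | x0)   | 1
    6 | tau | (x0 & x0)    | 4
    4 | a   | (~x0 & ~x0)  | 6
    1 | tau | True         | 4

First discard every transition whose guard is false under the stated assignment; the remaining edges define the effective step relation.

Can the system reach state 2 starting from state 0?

After dropping false guards: 14 live edges.
L0 = {0}
L1 = {1}  total {0,1}
L2 = {4,5}  total {0,1,4,5}
L3 = {2,6}  total {0,1,2,4,5,6}
Reach set: {0,1,2,4,5,6}
Path to 2: b·a·a

Answer: REACHABLE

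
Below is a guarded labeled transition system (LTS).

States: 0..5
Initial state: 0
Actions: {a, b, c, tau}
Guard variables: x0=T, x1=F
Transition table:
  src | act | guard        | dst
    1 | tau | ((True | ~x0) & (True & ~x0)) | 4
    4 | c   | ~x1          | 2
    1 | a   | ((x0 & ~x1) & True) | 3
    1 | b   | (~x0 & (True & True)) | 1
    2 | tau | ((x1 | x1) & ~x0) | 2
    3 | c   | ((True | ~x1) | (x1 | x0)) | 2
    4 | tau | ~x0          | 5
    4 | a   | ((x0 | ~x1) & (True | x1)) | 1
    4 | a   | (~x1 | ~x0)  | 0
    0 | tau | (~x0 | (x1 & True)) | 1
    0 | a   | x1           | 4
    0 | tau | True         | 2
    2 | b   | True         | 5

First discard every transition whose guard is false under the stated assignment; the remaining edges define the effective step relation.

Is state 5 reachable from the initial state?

Answer: REACHABLE

Working:
7 transition(s) survive guard evaluation.
L0 = {0}
L1 = {2}  now seen {0,2}
L2 = {5}  now seen {0,2,5}
Reachable = {0,2,5}
witness 5: tau·b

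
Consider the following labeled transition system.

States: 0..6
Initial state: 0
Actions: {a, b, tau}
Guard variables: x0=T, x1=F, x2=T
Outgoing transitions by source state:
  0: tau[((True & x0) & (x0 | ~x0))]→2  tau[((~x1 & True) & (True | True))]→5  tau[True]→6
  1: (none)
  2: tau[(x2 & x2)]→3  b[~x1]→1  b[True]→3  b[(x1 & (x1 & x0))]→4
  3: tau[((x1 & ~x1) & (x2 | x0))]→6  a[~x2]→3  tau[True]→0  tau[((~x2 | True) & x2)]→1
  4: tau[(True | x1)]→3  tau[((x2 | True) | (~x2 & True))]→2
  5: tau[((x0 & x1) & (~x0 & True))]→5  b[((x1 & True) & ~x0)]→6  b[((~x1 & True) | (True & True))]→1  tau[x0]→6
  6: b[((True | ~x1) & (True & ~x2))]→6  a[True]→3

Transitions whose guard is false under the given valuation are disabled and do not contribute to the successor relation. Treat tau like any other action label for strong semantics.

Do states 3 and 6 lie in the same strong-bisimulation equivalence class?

Bisimulation quotient by refinement:
  π0 = {{0,1,2,3,4,5,6}}
  π1 = {{0,3,4},{1},{2,5},{6}}
  π2 = {{0},{1},{2},{3},{4},{5},{6}}
Fixed point at round 3; 7 class(es).
3∈{3}, 6∈{6}

Answer: NOT BISIMILAR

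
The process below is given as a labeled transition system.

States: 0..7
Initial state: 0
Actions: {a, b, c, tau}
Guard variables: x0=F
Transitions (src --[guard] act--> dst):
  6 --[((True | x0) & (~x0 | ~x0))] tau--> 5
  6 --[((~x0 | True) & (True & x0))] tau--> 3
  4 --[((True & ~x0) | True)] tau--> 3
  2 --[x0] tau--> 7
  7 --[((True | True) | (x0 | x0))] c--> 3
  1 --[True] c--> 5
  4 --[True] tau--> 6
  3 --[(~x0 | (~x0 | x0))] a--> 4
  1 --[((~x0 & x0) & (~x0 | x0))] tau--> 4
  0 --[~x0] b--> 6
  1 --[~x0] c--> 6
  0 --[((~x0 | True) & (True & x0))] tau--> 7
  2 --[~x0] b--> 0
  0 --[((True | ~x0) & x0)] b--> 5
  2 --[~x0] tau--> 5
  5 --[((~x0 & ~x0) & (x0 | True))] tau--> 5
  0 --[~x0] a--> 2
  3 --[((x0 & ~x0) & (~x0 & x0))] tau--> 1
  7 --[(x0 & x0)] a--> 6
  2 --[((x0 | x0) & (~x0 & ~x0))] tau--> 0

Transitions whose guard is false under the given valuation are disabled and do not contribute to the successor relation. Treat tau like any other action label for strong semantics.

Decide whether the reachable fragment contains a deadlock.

Answer: DEADLOCK-FREE

Trace:
R = {0,2,5,6}
  0: a→2  b→6  [2 exit(s)]
  2: b→0  tau→5  [2 exit(s)]
  5: tau→5  [1 exit(s)]
  6: tau→5  [1 exit(s)]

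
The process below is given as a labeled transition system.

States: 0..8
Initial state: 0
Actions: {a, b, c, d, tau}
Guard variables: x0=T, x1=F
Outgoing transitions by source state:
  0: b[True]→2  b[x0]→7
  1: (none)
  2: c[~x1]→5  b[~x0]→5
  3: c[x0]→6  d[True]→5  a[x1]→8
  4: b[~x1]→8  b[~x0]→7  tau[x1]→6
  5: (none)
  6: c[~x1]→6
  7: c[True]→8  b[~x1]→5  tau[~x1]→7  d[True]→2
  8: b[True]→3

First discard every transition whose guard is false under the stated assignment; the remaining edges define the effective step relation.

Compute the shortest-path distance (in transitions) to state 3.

Answer: 3

Working:
BFS to 3:
  Layer 0: {0}
  Layer 1: {2,7}
  Layer 2: {5,8}
  Layer 3: {3}
3 enters at depth 3; path b·c·b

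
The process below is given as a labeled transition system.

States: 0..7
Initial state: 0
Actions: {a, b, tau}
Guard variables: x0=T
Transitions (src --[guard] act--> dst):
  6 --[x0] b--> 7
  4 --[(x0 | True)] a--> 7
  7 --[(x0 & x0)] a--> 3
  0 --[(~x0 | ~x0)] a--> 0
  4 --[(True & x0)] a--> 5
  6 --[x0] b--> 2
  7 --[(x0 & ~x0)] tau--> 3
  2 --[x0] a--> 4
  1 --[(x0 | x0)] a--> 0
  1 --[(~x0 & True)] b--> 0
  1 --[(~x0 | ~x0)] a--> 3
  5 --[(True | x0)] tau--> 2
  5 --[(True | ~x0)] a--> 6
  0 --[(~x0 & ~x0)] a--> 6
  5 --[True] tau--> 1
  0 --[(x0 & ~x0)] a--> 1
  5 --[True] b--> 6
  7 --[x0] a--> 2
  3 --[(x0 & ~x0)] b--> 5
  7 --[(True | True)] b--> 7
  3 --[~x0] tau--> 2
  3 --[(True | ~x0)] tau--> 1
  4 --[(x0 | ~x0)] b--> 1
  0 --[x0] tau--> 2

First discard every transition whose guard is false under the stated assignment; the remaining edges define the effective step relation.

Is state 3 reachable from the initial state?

Answer: REACHABLE

Working:
After dropping false guards: 16 live edges.
L0 = {0}
L1 = {2}  cumulative {0,2}
L2 = {4}  cumulative {0,2,4}
L3 = {1,5,7}  cumulative {0,1,2,4,5,7}
L4 = {3,6}  cumulative {0,1,2,3,4,5,6,7}
R = {0,1,2,3,4,5,6,7}
trace reaching 3: tau·a·a·a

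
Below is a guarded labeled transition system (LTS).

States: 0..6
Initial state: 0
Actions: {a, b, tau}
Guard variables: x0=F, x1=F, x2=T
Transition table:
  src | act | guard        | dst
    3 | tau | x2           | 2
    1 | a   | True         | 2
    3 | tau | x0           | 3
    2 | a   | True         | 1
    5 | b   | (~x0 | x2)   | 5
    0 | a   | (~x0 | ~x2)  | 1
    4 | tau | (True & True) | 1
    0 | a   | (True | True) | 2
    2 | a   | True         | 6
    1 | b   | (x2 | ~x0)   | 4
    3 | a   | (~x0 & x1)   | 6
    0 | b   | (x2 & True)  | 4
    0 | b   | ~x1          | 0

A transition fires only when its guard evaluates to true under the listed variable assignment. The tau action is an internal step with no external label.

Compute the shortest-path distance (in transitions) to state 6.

BFS to 6:
  Layer 0: {0}
  Layer 1: {1,2,4}
  Layer 2: {6}
depth(6)=2, e.g. a·a

Answer: 2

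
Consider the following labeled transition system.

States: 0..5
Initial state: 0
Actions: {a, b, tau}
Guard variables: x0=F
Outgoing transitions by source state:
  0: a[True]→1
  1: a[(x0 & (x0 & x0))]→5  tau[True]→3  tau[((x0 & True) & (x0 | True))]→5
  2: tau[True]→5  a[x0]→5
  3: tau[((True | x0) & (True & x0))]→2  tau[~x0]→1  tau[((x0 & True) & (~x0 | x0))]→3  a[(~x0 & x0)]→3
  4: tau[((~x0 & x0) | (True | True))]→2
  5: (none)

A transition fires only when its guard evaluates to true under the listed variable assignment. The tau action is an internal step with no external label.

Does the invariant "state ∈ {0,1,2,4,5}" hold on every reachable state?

Allowed set {0,1,2,4,5}
R = {0,1,3}
  0: safe
  1: safe
  3: ✗ unsafe
reach 3 via a·tau — violates

Answer: INVARIANT VIOLATED at state 3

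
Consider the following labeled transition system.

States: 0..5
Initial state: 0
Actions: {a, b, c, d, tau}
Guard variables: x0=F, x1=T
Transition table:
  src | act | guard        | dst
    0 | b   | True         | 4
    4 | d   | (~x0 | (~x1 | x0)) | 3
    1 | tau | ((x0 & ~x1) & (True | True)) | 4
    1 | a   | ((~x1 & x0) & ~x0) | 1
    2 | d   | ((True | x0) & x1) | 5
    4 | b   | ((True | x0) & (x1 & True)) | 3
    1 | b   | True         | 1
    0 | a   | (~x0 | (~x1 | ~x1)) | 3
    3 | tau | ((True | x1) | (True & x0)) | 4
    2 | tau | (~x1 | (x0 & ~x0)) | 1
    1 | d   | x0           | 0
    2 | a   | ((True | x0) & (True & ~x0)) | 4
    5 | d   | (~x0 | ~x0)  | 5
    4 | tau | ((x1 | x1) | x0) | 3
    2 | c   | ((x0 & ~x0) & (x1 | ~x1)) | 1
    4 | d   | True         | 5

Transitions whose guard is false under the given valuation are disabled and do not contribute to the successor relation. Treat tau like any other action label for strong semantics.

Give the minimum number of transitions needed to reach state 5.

Answer: 2

Working:
BFS to 5:
  Layer 0: {0}
  Layer 1: {3,4}
  Layer 2: {5}
5 enters at depth 2; path b·d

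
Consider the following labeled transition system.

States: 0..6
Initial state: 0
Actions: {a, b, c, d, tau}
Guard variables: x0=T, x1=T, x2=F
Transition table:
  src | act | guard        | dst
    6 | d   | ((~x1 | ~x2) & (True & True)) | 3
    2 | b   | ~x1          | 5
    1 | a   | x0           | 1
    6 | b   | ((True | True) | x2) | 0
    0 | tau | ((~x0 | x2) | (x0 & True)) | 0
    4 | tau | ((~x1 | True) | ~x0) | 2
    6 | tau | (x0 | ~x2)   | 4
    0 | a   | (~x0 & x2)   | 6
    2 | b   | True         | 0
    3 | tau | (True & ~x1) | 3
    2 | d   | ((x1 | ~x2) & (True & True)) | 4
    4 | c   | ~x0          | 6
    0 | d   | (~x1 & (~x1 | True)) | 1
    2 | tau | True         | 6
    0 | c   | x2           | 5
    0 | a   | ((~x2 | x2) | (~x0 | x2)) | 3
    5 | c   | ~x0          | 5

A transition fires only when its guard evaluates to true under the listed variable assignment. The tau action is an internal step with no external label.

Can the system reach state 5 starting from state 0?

10 transition(s) survive guard evaluation.
Layer 0: {0}
Layer 1: {3}  total {0,3}
Reach set: {0,3}

Answer: UNREACHABLE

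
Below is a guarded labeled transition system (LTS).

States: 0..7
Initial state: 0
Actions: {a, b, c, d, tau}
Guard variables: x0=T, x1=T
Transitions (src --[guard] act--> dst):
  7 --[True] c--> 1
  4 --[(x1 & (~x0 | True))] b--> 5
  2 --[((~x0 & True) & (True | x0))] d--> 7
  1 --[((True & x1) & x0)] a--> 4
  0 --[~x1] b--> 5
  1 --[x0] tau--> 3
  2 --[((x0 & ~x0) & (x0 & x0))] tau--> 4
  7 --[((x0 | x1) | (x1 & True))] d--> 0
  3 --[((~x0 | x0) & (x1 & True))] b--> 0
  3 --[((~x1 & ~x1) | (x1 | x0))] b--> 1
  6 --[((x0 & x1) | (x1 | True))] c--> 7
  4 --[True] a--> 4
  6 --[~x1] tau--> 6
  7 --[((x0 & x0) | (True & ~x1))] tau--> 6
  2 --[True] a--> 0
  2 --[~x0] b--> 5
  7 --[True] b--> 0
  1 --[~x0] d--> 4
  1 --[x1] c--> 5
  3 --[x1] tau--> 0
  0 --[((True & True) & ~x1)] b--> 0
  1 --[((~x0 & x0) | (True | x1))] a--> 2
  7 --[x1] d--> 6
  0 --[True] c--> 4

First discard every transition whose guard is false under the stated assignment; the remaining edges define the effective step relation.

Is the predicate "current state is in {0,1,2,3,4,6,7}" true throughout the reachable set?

Safe = {0,1,2,3,4,6,7}
Reachable = {0,4,5}
  0: safe
  4: safe
  5: VIOLATES
counterexample path to 5: c·b

Answer: INVARIANT VIOLATED at state 5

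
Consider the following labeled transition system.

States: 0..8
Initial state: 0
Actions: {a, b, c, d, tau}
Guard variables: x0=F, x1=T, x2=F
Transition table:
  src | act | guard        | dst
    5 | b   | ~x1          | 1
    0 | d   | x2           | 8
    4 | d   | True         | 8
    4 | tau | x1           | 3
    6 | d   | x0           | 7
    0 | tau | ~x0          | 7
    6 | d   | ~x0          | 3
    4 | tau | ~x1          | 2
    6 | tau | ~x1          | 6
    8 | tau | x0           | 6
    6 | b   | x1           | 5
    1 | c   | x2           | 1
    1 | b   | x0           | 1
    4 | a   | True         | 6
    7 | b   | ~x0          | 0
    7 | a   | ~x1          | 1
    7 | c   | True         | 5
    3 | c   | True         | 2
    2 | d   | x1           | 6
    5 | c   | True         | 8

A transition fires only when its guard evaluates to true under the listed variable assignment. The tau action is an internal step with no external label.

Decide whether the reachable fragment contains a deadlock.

Answer: DEADLOCK at state 8

Analysis:
Reachable = {0,5,7,8}
  0: tau→7  [deg 1]
  5: c→8  [deg 1]
  7: b→0  c→5  [deg 2]
  8: ∅  [no exit]
witness 8: tau·c·c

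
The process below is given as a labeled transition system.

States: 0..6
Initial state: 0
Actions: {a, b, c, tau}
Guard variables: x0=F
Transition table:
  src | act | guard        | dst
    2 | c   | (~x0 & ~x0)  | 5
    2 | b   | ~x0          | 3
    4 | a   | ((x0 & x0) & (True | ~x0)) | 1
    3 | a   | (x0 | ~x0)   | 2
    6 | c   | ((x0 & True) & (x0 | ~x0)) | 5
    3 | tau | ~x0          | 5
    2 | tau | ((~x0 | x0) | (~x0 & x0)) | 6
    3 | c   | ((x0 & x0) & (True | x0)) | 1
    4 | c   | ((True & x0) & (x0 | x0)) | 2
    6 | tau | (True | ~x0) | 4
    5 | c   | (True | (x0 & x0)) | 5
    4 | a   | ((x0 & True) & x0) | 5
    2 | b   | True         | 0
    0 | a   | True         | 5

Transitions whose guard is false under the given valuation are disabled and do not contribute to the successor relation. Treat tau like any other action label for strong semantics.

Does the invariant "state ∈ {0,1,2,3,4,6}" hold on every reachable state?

Answer: INVARIANT VIOLATED at state 5

Analysis:
Allowed set {0,1,2,3,4,6}
Reachable = {0,5}
  0: ✓
  5: VIOLATES
witness against invariant: a → 5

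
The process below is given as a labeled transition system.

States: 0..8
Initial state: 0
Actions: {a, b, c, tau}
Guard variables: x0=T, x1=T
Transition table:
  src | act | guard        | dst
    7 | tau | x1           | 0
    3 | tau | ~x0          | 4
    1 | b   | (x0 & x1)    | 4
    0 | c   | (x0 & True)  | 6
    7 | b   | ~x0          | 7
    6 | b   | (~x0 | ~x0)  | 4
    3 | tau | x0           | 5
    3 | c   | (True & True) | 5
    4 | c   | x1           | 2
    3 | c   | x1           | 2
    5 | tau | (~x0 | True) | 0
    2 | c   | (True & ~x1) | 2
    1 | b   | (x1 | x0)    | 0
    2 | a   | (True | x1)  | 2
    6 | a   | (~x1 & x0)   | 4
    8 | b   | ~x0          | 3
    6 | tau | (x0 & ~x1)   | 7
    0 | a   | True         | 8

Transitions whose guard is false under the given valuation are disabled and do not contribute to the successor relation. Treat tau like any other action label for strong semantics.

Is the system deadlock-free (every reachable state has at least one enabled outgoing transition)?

Answer: DEADLOCK at state 6

Working:
Reachable = {0,6,8}
  0: a→8  c→6  [2 out]
  6: ∅  [deadlock]
  8: ∅  [deadlock]
trace reaching 6: c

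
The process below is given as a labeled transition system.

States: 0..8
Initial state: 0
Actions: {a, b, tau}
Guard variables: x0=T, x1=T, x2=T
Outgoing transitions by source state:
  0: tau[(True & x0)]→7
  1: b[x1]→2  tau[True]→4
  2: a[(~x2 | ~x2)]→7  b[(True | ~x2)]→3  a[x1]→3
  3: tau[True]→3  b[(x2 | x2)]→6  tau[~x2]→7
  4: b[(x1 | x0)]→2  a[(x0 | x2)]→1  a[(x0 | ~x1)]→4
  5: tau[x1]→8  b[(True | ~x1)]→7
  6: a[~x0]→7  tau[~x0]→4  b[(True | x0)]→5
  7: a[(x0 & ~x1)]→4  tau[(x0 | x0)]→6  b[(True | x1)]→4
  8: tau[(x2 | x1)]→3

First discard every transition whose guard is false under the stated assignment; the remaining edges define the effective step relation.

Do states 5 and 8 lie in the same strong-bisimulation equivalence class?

Answer: NOT BISIMILAR

Trace:
Compute ~ classes (split until stable):
  round 0: {{0,1,2,3,4,5,6,7,8}}
  round 1: {{0,8},{1,3,5,7},{2,4},{6}}
  round 2: {{0,8},{1},{2},{3},{4},{5},{6},{7}}
  round 3: {{0},{1},{2},{3},{4},{5},{6},{7},{8}}
stable after 4 split(s): 9 block(s)
class of 5: {5}; class of 8: {8}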